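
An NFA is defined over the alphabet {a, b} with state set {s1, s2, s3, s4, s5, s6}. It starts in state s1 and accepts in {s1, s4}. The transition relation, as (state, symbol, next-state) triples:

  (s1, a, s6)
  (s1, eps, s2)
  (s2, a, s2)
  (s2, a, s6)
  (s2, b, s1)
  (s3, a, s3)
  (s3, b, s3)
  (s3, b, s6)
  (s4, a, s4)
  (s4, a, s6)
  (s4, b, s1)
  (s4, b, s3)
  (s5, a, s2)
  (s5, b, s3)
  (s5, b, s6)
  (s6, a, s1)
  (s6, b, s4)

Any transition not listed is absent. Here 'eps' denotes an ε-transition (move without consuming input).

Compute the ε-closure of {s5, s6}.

Begin with {s5, s6}.
No ε-moves leave this set, so the closure equals the set itself.

{s5, s6}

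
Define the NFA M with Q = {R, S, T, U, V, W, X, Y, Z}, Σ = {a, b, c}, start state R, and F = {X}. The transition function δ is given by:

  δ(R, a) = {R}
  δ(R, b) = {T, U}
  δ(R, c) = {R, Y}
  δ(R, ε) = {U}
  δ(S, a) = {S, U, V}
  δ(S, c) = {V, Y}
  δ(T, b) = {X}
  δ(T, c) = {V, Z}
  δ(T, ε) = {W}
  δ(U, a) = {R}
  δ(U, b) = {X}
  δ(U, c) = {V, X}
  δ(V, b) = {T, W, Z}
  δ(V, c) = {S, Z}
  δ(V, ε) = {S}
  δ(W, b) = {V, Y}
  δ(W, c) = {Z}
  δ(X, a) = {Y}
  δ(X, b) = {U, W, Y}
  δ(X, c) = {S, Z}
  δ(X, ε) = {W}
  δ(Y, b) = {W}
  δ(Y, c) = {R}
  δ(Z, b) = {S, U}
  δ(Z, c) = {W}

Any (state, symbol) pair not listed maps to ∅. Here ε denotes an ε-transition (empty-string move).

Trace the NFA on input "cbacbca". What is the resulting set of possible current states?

Start: ε-closure({R}) = {R, U}.
Read 'c': R→{R, Y}, U→{V, X}; union {R, V, X, Y}; ε-closure = {R, S, U, V, W, X, Y}.
Read 'b': R→{T, U}, S→∅, U→{X}, V→{T, W, Z}, W→{V, Y}, X→{U, W, Y}, Y→{W}; union {T, U, V, W, X, Y, Z}; ε-closure = {S, T, U, V, W, X, Y, Z}.
Read 'a': S→{S, U, V}, T→∅, U→{R}, V→∅, W→∅, X→{Y}, Y→∅, Z→∅; now {R, S, U, V, Y}.
Read 'c': R→{R, Y}, S→{V, Y}, U→{V, X}, V→{S, Z}, Y→{R}; union {R, S, V, X, Y, Z}; ε-closure = {R, S, U, V, W, X, Y, Z}.
Read 'b': R→{T, U}, S→∅, U→{X}, V→{T, W, Z}, W→{V, Y}, X→{U, W, Y}, Y→{W}, Z→{S, U}; now {S, T, U, V, W, X, Y, Z}.
Read 'c': S→{V, Y}, T→{V, Z}, U→{V, X}, V→{S, Z}, W→{Z}, X→{S, Z}, Y→{R}, Z→{W}; union {R, S, V, W, X, Y, Z}; ε-closure = {R, S, U, V, W, X, Y, Z}.
Read 'a': R→{R}, S→{S, U, V}, U→{R}, V→∅, W→∅, X→{Y}, Y→∅, Z→∅; now {R, S, U, V, Y}.

{R, S, U, V, Y}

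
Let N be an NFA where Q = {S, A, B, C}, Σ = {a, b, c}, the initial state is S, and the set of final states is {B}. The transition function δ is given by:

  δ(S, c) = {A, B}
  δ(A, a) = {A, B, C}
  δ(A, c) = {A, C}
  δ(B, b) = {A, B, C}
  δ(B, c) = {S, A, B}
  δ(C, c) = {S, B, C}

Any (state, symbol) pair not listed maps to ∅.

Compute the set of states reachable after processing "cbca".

{A, B, C}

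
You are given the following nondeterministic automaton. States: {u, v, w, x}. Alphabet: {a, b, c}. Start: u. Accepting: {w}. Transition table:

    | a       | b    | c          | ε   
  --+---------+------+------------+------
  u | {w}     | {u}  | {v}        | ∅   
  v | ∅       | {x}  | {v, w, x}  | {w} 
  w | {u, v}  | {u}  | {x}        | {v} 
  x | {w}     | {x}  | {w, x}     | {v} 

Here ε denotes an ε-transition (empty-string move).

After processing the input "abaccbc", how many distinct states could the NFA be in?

3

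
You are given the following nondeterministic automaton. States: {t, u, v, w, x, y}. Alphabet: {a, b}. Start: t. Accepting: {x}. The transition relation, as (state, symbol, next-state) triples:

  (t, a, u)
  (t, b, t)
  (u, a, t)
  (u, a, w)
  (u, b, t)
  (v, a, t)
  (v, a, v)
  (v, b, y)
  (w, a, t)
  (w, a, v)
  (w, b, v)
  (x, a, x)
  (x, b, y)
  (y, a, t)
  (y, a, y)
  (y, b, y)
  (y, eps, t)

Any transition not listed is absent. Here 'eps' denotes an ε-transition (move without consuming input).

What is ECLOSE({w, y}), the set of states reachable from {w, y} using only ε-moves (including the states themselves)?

{t, w, y}

Begin with {w, y}.
ε-move y → t; add t.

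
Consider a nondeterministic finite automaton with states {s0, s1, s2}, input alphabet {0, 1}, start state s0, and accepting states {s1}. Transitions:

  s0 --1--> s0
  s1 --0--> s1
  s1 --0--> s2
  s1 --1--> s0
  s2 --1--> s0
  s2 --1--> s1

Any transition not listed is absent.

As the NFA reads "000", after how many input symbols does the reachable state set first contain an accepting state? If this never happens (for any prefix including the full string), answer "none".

none

Start in {s0}.
Read '0': {s0} → ∅.
The set is empty and remains empty for the remaining 2 symbols.
No reachable set along the way intersects F.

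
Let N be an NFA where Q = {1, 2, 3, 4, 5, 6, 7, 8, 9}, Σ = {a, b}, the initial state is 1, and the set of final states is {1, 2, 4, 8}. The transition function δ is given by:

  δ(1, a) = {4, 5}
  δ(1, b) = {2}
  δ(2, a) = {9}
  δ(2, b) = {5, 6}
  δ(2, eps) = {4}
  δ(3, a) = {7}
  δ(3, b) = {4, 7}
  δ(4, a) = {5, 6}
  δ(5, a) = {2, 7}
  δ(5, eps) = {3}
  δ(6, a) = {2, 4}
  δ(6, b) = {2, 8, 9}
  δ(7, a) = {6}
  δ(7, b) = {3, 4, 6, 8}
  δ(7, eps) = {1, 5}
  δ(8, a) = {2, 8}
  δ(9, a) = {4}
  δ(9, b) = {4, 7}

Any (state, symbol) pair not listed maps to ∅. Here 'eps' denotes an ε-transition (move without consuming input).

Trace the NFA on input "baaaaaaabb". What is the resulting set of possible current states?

{1, 2, 3, 4, 5, 6, 7, 8, 9}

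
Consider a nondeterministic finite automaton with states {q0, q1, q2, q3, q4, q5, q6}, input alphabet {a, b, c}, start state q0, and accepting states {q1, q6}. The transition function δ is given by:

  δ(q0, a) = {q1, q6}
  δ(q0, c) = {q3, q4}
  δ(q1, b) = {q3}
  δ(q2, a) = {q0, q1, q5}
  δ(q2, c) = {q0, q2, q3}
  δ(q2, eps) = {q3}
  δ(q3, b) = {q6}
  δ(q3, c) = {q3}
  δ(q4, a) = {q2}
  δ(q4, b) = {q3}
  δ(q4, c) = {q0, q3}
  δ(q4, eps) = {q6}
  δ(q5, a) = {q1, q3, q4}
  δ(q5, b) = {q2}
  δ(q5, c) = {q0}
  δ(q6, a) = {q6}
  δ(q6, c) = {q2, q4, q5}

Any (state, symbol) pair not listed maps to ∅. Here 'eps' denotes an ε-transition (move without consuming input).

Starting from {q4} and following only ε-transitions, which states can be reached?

Begin with {q4}.
ε-move q4 → q6; add q6.

{q4, q6}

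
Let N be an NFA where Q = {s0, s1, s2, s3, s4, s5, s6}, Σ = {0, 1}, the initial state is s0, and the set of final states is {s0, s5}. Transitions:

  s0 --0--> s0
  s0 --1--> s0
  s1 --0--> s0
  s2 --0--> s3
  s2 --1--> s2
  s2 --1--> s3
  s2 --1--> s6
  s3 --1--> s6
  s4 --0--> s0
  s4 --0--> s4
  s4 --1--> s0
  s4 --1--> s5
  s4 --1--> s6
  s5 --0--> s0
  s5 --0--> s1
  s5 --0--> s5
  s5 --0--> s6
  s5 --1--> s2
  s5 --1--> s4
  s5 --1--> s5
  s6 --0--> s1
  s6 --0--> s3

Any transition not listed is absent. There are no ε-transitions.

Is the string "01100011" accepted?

Yes

Start in {s0}.
Read '0': s0→{s0}; now {s0}.
Read '1': s0→{s0}; now {s0}.
Read '1': s0→{s0}; now {s0}.
Read '0': s0→{s0}; now {s0}.
Read '0': s0→{s0}; now {s0}.
Read '0': s0→{s0}; now {s0}.
Read '1': s0→{s0}; now {s0}.
Read '1': s0→{s0}; now {s0}.
The final set {s0} contains the accepting state s0.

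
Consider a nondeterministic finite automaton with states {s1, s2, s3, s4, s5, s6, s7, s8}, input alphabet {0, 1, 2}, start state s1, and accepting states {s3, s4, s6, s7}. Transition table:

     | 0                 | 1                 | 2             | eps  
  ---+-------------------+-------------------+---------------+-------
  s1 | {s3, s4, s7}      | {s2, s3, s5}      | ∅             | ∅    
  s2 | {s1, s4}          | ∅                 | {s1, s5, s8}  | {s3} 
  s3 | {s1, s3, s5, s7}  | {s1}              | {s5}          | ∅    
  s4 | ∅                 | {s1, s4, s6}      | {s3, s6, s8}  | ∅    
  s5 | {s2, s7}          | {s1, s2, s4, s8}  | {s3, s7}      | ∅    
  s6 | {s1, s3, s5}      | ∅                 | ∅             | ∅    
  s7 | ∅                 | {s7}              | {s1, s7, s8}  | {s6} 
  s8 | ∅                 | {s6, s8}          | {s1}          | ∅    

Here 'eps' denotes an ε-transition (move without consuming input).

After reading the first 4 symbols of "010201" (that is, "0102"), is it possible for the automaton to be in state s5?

Start in {s1}.
Read '0': {s1} → {s3, s4, s6, s7}.
Read '1': {s3, s4, s6, s7} → {s1, s4, s6, s7}.
Read '0': {s1, s4, s6, s7} → {s1, s3, s4, s5, s6, s7}.
Read '2': {s1, s3, s4, s5, s6, s7} → {s1, s3, s5, s6, s7, s8}.
State s5 is in {s1, s3, s5, s6, s7, s8}.

Yes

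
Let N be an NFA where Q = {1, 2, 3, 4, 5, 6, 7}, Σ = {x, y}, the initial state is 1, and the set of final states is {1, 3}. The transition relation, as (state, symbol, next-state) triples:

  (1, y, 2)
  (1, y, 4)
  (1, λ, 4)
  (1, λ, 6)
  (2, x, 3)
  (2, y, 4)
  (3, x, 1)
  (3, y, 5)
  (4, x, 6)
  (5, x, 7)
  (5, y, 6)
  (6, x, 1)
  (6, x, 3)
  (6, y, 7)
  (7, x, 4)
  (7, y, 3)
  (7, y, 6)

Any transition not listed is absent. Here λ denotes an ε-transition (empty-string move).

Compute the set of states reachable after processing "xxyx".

{3, 4, 6, 7}

Start: ε-closure({1}) = {1, 4, 6}.
Read 'x': 1→∅, 4→{6}, 6→{1, 3}; union {1, 3, 6}; ε-closure = {1, 3, 4, 6}.
Read 'x': 1→∅, 3→{1}, 4→{6}, 6→{1, 3}; union {1, 3, 6}; ε-closure = {1, 3, 4, 6}.
Read 'y': 1→{2, 4}, 3→{5}, 4→∅, 6→{7}; now {2, 4, 5, 7}.
Read 'x': 2→{3}, 4→{6}, 5→{7}, 7→{4}; now {3, 4, 6, 7}.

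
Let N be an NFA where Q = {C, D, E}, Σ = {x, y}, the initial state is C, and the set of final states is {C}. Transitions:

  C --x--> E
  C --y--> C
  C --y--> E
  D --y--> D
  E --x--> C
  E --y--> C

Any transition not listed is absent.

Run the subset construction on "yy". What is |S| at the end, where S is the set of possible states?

Start in {C}.
Read 'y': C→{C, E}; now {C, E}.
Read 'y': C→{C, E}, E→{C}; now {C, E}.
That set has 2 states.

2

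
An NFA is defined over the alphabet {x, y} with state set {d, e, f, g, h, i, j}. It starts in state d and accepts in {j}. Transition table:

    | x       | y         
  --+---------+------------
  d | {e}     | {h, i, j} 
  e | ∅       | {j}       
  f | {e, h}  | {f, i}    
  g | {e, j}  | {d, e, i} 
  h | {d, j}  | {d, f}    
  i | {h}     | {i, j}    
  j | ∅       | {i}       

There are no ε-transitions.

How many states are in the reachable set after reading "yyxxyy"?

Start in {d}.
Read 'y': d→{h, i, j}; now {h, i, j}.
Read 'y': h→{d, f}, i→{i, j}, j→{i}; now {d, f, i, j}.
Read 'x': d→{e}, f→{e, h}, i→{h}, j→∅; now {e, h}.
Read 'x': e→∅, h→{d, j}; now {d, j}.
Read 'y': d→{h, i, j}, j→{i}; now {h, i, j}.
Read 'y': h→{d, f}, i→{i, j}, j→{i}; now {d, f, i, j}.
That set has 4 states.

4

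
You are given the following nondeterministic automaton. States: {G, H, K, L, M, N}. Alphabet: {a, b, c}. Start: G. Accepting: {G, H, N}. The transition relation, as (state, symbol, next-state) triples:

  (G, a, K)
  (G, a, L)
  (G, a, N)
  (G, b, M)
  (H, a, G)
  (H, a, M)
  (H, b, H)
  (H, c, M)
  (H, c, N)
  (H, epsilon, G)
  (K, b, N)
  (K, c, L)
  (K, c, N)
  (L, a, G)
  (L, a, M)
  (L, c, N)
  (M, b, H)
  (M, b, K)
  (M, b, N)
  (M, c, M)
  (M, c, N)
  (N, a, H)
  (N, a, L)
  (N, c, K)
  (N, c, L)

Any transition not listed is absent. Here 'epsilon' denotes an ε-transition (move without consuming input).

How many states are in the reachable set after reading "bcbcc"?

Start in {G}.
Read 'b': G→{M}; now {M}.
Read 'c': M→{M, N}; now {M, N}.
Read 'b': M→{H, K, N}, N→∅; union {H, K, N}; ε-closure = {G, H, K, N}.
Read 'c': G→∅, H→{M, N}, K→{L, N}, N→{K, L}; now {K, L, M, N}.
Read 'c': K→{L, N}, L→{N}, M→{M, N}, N→{K, L}; now {K, L, M, N}.
That set has 4 states.

4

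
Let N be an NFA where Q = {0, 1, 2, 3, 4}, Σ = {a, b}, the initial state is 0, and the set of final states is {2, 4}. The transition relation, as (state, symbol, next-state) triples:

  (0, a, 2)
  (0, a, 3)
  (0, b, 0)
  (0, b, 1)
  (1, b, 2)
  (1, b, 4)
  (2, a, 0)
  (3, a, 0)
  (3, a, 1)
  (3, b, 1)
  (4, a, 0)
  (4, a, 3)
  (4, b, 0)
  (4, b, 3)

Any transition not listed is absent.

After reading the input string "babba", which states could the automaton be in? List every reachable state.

{0, 3}

Start in {0}.
Read 'b': 0→{0, 1}; now {0, 1}.
Read 'a': 0→{2, 3}, 1→∅; now {2, 3}.
Read 'b': 2→∅, 3→{1}; now {1}.
Read 'b': 1→{2, 4}; now {2, 4}.
Read 'a': 2→{0}, 4→{0, 3}; now {0, 3}.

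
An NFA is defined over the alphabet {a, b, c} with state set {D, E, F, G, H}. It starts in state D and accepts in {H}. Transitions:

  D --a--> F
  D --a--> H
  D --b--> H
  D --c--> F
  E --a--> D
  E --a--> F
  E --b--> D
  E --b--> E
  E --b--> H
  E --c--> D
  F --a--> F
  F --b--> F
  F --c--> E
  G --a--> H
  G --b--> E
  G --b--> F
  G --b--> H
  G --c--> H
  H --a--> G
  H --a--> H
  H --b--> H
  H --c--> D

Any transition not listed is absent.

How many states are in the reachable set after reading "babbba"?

4

Start in {D}.
Read 'b': D→{H}; now {H}.
Read 'a': H→{G, H}; now {G, H}.
Read 'b': G→{E, F, H}, H→{H}; now {E, F, H}.
Read 'b': E→{D, E, H}, F→{F}, H→{H}; now {D, E, F, H}.
Read 'b': D→{H}, E→{D, E, H}, F→{F}, H→{H}; now {D, E, F, H}.
Read 'a': D→{F, H}, E→{D, F}, F→{F}, H→{G, H}; now {D, F, G, H}.
That set has 4 states.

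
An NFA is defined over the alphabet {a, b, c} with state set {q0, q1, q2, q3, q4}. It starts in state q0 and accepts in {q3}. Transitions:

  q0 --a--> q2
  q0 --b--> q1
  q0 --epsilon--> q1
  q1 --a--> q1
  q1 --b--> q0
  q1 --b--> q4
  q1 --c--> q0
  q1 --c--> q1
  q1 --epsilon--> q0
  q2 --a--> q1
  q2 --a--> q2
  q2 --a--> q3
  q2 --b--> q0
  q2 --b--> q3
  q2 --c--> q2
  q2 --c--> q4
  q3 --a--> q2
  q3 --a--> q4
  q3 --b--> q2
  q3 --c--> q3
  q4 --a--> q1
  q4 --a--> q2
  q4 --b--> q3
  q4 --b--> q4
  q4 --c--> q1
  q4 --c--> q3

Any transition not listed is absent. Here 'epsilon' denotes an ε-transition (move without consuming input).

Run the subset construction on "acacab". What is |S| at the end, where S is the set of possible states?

5

Start: ε-closure({q0}) = {q0, q1}.
Read 'a': q0→{q2}, q1→{q1}; union {q1, q2}; ε-closure = {q0, q1, q2}.
Read 'c': q0→∅, q1→{q0, q1}, q2→{q2, q4}; now {q0, q1, q2, q4}.
Read 'a': q0→{q2}, q1→{q1}, q2→{q1, q2, q3}, q4→{q1, q2}; union {q1, q2, q3}; ε-closure = {q0, q1, q2, q3}.
Read 'c': q0→∅, q1→{q0, q1}, q2→{q2, q4}, q3→{q3}; now {q0, q1, q2, q3, q4}.
Read 'a': q0→{q2}, q1→{q1}, q2→{q1, q2, q3}, q3→{q2, q4}, q4→{q1, q2}; union {q1, q2, q3, q4}; ε-closure = {q0, q1, q2, q3, q4}.
Read 'b': q0→{q1}, q1→{q0, q4}, q2→{q0, q3}, q3→{q2}, q4→{q3, q4}; now {q0, q1, q2, q3, q4}.
That set has 5 states.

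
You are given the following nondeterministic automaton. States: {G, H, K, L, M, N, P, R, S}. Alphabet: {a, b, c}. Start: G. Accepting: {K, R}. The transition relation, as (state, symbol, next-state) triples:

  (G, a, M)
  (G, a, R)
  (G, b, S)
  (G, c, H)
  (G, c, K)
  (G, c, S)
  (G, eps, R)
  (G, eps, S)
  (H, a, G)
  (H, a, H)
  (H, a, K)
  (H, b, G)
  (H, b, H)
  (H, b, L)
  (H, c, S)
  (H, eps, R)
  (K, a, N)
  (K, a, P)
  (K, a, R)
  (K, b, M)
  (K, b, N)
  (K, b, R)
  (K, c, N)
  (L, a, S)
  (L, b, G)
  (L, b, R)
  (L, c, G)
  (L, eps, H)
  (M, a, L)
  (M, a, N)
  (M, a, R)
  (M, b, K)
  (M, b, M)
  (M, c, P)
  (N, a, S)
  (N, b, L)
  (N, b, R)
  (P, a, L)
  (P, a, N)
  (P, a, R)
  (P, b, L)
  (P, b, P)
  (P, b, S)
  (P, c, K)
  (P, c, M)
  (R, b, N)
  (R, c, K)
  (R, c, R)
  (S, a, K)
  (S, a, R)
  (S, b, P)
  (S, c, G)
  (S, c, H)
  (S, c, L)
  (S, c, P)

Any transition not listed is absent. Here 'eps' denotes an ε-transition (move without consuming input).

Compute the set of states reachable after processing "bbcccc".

{G, H, K, L, M, N, P, R, S}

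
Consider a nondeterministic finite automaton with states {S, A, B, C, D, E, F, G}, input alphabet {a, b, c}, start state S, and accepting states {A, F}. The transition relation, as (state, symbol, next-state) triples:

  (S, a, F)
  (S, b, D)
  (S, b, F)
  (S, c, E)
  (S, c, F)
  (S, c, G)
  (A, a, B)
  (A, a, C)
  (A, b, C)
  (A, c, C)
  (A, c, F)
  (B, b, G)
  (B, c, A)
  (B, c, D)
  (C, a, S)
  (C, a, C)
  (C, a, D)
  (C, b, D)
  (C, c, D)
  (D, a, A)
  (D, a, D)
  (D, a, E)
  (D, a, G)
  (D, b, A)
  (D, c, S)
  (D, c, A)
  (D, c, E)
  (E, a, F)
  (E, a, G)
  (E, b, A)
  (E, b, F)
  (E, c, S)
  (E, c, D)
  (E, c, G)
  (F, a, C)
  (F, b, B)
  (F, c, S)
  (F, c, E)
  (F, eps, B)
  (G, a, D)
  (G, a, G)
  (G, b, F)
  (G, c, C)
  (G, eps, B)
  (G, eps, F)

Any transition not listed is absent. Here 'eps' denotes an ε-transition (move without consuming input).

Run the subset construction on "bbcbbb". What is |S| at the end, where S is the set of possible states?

6

Start in {S}.
Read 'b': S→{D, F}; union {D, F}; ε-closure = {B, D, F}.
Read 'b': B→{G}, D→{A}, F→{B}; union {A, B, G}; ε-closure = {A, B, F, G}.
Read 'c': A→{C, F}, B→{A, D}, F→{S, E}, G→{C}; union {S, A, C, D, E, F}; ε-closure = {S, A, B, C, D, E, F}.
Read 'b': S→{D, F}, A→{C}, B→{G}, C→{D}, D→{A}, E→{A, F}, F→{B}; now {A, B, C, D, F, G}.
Read 'b': A→{C}, B→{G}, C→{D}, D→{A}, F→{B}, G→{F}; now {A, B, C, D, F, G}.
Read 'b': A→{C}, B→{G}, C→{D}, D→{A}, F→{B}, G→{F}; now {A, B, C, D, F, G}.
That set has 6 states.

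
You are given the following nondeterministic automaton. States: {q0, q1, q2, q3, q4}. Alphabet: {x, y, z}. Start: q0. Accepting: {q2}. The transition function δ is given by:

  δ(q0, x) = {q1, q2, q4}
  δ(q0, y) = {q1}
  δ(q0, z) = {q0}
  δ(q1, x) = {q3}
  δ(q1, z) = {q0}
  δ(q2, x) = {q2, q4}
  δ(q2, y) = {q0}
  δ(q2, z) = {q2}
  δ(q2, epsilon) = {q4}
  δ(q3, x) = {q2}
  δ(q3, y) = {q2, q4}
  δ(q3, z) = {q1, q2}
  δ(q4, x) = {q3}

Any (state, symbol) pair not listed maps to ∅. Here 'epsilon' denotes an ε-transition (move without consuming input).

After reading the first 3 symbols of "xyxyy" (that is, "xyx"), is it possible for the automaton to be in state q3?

No

Start in {q0}.
Read 'x': q0→{q1, q2, q4}; now {q1, q2, q4}.
Read 'y': q1→∅, q2→{q0}, q4→∅; now {q0}.
Read 'x': q0→{q1, q2, q4}; now {q1, q2, q4}.
State q3 is not in {q1, q2, q4}.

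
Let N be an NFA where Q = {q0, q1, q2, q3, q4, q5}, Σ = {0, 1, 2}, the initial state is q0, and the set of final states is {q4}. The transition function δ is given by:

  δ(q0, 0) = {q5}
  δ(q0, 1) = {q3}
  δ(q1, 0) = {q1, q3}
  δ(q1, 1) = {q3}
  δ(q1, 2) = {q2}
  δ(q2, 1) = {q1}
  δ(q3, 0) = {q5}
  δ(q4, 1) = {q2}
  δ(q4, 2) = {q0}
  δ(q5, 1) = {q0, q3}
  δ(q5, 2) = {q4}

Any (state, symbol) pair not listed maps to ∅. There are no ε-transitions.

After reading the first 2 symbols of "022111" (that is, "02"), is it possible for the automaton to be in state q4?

Start in {q0}.
Read '0': {q0} → {q5}.
Read '2': {q5} → {q4}.
State q4 is in {q4}.

Yes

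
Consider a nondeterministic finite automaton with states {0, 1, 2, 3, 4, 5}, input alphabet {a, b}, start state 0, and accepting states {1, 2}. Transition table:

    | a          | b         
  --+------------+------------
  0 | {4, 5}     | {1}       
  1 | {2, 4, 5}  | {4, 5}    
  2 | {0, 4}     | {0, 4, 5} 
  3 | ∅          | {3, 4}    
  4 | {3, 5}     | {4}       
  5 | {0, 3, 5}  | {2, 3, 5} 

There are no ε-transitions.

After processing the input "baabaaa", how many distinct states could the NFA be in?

Start in {0}.
Read 'b': 0→{1}; now {1}.
Read 'a': 1→{2, 4, 5}; now {2, 4, 5}.
Read 'a': 2→{0, 4}, 4→{3, 5}, 5→{0, 3, 5}; now {0, 3, 4, 5}.
Read 'b': 0→{1}, 3→{3, 4}, 4→{4}, 5→{2, 3, 5}; now {1, 2, 3, 4, 5}.
Read 'a': 1→{2, 4, 5}, 2→{0, 4}, 3→∅, 4→{3, 5}, 5→{0, 3, 5}; now {0, 2, 3, 4, 5}.
Read 'a': 0→{4, 5}, 2→{0, 4}, 3→∅, 4→{3, 5}, 5→{0, 3, 5}; now {0, 3, 4, 5}.
Read 'a': 0→{4, 5}, 3→∅, 4→{3, 5}, 5→{0, 3, 5}; now {0, 3, 4, 5}.
That set has 4 states.

4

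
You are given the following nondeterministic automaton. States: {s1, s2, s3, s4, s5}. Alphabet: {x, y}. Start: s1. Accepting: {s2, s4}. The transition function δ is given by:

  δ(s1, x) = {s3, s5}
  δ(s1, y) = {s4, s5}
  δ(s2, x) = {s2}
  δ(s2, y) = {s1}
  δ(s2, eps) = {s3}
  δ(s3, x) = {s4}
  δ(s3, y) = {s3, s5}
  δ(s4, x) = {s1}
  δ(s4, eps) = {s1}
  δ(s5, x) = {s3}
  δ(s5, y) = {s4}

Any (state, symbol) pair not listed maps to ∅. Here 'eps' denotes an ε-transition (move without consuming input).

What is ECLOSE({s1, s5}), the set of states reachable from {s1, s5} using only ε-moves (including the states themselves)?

{s1, s5}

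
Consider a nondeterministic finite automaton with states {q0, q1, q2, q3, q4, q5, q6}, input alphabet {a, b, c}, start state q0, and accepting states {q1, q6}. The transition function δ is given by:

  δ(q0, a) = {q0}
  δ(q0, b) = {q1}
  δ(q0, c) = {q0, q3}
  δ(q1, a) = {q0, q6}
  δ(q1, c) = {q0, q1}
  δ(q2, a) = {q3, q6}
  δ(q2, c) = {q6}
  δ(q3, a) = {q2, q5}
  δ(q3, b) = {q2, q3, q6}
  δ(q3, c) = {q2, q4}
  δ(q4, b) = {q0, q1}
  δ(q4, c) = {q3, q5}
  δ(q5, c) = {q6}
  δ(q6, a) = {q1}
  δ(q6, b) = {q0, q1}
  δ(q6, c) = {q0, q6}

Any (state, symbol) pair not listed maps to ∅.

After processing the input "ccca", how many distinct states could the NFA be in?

Start in {q0}.
Read 'c': q0→{q0, q3}; now {q0, q3}.
Read 'c': q0→{q0, q3}, q3→{q2, q4}; now {q0, q2, q3, q4}.
Read 'c': q0→{q0, q3}, q2→{q6}, q3→{q2, q4}, q4→{q3, q5}; now {q0, q2, q3, q4, q5, q6}.
Read 'a': q0→{q0}, q2→{q3, q6}, q3→{q2, q5}, q4→∅, q5→∅, q6→{q1}; now {q0, q1, q2, q3, q5, q6}.
That set has 6 states.

6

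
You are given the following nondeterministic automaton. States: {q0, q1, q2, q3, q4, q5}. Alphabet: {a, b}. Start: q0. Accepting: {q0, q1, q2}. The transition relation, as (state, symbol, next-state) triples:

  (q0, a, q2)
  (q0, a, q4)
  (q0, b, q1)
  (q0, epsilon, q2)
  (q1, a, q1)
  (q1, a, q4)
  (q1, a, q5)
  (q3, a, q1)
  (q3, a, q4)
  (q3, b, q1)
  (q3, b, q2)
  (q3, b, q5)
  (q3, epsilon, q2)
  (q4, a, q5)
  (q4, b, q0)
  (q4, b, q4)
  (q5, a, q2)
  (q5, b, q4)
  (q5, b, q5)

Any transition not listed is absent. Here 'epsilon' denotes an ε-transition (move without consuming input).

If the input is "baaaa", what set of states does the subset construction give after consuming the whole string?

Start: ε-closure({q0}) = {q0, q2}.
Read 'b': {q0, q2} → {q1}.
Read 'a': {q1} → {q1, q4, q5}.
Read 'a': {q1, q4, q5} → {q1, q2, q4, q5}.
Read 'a': {q1, q2, q4, q5} → {q1, q2, q4, q5}.
Read 'a': {q1, q2, q4, q5} → {q1, q2, q4, q5}.

{q1, q2, q4, q5}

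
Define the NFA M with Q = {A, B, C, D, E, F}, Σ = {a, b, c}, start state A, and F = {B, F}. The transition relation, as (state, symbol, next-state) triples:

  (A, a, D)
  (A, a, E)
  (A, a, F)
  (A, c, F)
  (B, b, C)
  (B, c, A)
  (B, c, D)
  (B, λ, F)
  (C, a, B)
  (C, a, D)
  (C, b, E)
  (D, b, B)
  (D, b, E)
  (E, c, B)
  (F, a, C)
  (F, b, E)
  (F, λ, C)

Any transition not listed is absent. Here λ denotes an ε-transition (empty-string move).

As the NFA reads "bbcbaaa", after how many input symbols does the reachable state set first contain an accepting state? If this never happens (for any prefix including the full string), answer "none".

none

Start in {A}.
Read 'b': A→∅; now ∅.
The set is empty and remains empty for the remaining 6 symbols.
No reachable set along the way intersects F.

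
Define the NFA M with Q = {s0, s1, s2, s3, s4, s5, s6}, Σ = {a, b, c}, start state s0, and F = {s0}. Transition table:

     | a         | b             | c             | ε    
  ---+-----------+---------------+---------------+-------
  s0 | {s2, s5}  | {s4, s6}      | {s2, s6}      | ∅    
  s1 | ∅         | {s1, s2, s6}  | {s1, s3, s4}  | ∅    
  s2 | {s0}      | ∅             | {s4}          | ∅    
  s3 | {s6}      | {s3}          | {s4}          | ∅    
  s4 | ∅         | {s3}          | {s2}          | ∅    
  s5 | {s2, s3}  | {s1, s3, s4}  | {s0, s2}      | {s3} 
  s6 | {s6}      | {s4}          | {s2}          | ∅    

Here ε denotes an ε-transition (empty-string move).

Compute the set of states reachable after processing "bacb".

∅

Start in {s0}.
Read 'b': {s0} → {s4, s6}.
Read 'a': {s4, s6} → {s6}.
Read 'c': {s6} → {s2}.
Read 'b': {s2} → ∅.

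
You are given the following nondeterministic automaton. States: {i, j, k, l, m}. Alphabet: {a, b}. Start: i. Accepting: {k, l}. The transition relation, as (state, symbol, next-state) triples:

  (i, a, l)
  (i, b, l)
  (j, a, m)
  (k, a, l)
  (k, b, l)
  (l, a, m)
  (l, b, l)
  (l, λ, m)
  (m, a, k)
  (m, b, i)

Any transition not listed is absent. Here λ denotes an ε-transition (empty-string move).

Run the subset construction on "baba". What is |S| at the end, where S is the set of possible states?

Start in {i}.
Read 'b': i→{l}; union {l}; ε-closure = {l, m}.
Read 'a': l→{m}, m→{k}; now {k, m}.
Read 'b': k→{l}, m→{i}; union {i, l}; ε-closure = {i, l, m}.
Read 'a': i→{l}, l→{m}, m→{k}; now {k, l, m}.
That set has 3 states.

3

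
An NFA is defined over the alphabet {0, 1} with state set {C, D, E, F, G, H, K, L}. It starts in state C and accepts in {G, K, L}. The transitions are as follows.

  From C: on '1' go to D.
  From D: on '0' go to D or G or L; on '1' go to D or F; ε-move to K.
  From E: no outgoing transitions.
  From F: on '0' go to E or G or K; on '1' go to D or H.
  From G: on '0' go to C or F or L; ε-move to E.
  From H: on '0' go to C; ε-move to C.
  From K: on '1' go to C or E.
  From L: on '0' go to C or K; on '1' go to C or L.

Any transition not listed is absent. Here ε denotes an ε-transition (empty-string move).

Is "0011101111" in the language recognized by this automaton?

Start in {C}.
Read '0': C→∅; now ∅.
The set is empty and remains empty for the remaining 9 symbols.
The final set ∅ contains no accepting state.

No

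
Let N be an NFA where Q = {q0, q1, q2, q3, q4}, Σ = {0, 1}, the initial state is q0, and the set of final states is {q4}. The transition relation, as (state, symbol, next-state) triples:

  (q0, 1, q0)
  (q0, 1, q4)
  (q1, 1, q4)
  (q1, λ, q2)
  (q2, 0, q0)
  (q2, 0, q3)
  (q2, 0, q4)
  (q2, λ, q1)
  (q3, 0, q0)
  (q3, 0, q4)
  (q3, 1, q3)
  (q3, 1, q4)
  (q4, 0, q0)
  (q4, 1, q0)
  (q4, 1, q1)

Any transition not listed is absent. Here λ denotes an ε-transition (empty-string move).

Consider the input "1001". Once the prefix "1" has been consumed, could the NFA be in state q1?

No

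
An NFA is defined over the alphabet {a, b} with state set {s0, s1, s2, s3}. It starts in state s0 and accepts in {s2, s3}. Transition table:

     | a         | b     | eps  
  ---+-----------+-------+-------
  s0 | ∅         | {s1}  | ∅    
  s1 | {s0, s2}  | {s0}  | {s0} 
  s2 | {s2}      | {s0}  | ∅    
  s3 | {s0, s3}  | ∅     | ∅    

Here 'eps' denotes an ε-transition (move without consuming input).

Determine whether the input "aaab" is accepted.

No

Start in {s0}.
Read 'a': s0→∅; now ∅.
The set is empty and remains empty for the remaining 3 symbols.
The final set ∅ contains no accepting state.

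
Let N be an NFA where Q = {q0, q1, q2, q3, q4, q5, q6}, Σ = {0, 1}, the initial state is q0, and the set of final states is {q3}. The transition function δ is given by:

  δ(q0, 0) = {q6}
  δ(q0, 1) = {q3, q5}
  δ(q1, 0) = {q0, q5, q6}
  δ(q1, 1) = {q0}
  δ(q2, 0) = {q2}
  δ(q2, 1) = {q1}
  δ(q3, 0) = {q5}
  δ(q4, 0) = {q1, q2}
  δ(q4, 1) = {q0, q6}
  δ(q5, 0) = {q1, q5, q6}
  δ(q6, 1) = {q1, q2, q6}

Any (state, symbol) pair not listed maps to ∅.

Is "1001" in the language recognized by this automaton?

Yes

Start in {q0}.
Read '1': q0→{q3, q5}; now {q3, q5}.
Read '0': q3→{q5}, q5→{q1, q5, q6}; now {q1, q5, q6}.
Read '0': q1→{q0, q5, q6}, q5→{q1, q5, q6}, q6→∅; now {q0, q1, q5, q6}.
Read '1': q0→{q3, q5}, q1→{q0}, q5→∅, q6→{q1, q2, q6}; now {q0, q1, q2, q3, q5, q6}.
The final set {q0, q1, q2, q3, q5, q6} contains the accepting state q3.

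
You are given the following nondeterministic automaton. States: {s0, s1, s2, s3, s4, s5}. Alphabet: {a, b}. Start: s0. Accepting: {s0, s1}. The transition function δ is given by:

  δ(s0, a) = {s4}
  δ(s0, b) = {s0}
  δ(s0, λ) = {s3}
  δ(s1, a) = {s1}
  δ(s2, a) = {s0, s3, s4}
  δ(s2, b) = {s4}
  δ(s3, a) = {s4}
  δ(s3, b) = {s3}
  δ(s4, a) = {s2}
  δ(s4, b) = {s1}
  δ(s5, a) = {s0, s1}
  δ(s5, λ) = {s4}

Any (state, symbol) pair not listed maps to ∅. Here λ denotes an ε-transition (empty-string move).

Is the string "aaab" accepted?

Start: ε-closure({s0}) = {s0, s3}.
Read 'a': {s0, s3} → {s4}.
Read 'a': {s4} → {s2}.
Read 'a': {s2} → {s0, s3, s4}.
Read 'b': {s0, s3, s4} → {s0, s1, s3}.
The final set {s0, s1, s3} contains the accepting states s0, s1.

Yes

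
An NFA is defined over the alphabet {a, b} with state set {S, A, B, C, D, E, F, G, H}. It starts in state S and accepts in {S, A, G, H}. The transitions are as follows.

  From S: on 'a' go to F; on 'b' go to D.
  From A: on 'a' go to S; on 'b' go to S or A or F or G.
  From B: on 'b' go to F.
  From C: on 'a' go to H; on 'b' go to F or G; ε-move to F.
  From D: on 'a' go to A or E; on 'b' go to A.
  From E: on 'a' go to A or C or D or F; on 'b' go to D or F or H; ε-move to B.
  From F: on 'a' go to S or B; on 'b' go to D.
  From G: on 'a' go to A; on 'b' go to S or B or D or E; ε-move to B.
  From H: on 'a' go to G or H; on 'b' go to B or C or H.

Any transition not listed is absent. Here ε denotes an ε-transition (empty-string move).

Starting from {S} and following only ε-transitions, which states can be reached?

Begin with {S}.
No ε-moves leave this set, so the closure equals the set itself.

{S}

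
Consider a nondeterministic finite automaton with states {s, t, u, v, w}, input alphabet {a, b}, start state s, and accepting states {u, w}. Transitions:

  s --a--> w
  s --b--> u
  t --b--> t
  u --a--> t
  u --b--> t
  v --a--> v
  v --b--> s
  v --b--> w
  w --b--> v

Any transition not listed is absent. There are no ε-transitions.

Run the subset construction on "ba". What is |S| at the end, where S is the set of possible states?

1

Start in {s}.
Read 'b': s→{u}; now {u}.
Read 'a': u→{t}; now {t}.
That set has 1 state.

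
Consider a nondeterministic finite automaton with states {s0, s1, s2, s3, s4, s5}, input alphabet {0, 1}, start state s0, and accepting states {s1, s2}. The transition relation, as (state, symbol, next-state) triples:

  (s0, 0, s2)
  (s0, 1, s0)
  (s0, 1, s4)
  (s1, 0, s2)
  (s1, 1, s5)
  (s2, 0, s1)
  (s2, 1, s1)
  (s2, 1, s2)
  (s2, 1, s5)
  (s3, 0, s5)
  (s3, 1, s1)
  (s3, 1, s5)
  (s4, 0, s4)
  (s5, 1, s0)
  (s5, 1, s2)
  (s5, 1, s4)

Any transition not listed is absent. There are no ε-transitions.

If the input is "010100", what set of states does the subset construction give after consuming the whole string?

Start in {s0}.
Read '0': {s0} → {s2}.
Read '1': {s2} → {s1, s2, s5}.
Read '0': {s1, s2, s5} → {s1, s2}.
Read '1': {s1, s2} → {s1, s2, s5}.
Read '0': {s1, s2, s5} → {s1, s2}.
Read '0': {s1, s2} → {s1, s2}.

{s1, s2}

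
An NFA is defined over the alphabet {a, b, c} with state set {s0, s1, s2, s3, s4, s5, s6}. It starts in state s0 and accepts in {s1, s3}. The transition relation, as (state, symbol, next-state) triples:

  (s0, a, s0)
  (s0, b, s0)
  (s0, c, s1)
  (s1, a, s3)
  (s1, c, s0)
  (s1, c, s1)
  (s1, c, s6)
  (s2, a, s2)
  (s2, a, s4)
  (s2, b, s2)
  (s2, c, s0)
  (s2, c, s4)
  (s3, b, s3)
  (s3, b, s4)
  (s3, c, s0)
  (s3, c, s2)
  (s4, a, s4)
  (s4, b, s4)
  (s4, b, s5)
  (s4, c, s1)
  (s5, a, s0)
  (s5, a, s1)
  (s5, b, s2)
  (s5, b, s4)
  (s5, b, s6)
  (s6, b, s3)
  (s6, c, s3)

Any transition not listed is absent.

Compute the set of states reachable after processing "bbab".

{s0}

Start in {s0}.
Read 'b': {s0} → {s0}.
Read 'b': {s0} → {s0}.
Read 'a': {s0} → {s0}.
Read 'b': {s0} → {s0}.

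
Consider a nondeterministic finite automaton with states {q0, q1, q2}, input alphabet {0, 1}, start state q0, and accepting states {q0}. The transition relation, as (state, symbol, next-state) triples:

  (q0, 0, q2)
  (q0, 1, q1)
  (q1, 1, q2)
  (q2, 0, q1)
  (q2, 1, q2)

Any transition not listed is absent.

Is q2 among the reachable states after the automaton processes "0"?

Start in {q0}.
Read '0': q0→{q2}; now {q2}.
State q2 is in {q2}.

Yes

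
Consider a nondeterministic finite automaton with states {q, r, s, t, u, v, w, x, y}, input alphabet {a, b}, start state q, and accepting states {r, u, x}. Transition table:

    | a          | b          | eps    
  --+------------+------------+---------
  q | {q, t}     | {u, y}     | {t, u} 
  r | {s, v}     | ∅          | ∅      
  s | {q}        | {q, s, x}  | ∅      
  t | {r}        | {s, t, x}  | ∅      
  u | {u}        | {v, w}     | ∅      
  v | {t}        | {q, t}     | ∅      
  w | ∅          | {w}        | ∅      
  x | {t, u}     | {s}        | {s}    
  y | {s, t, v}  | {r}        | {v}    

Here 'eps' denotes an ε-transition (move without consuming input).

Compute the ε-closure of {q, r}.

Begin with {q, r}.
ε-move q → t; add t.
ε-move q → u; add u.

{q, r, t, u}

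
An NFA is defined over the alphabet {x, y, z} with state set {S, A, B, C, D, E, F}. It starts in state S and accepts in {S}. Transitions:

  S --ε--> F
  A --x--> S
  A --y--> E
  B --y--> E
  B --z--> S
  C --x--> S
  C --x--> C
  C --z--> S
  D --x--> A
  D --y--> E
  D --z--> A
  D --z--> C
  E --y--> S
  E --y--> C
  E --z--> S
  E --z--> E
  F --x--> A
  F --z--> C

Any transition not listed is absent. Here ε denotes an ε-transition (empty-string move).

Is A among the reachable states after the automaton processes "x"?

Start: ε-closure({S}) = {S, F}.
Read 'x': S→∅, F→{A}; now {A}.
State A is in {A}.

Yes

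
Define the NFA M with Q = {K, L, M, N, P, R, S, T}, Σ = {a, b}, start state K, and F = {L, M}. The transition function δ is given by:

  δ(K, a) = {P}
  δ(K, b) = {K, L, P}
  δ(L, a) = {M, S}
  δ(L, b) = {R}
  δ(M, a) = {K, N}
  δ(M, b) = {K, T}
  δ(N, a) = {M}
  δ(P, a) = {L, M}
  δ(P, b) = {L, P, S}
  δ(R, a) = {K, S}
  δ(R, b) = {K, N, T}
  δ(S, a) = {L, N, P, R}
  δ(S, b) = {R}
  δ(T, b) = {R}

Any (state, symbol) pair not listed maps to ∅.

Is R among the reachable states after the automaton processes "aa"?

No

Start in {K}.
Read 'a': K→{P}; now {P}.
Read 'a': P→{L, M}; now {L, M}.
State R is not in {L, M}.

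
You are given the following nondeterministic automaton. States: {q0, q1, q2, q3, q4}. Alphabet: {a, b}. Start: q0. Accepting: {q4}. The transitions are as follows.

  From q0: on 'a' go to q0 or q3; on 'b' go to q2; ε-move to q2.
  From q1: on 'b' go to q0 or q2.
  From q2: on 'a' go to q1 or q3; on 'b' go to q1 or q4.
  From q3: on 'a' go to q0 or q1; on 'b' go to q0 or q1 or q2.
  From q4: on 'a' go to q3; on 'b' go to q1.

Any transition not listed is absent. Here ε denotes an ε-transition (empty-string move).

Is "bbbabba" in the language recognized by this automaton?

No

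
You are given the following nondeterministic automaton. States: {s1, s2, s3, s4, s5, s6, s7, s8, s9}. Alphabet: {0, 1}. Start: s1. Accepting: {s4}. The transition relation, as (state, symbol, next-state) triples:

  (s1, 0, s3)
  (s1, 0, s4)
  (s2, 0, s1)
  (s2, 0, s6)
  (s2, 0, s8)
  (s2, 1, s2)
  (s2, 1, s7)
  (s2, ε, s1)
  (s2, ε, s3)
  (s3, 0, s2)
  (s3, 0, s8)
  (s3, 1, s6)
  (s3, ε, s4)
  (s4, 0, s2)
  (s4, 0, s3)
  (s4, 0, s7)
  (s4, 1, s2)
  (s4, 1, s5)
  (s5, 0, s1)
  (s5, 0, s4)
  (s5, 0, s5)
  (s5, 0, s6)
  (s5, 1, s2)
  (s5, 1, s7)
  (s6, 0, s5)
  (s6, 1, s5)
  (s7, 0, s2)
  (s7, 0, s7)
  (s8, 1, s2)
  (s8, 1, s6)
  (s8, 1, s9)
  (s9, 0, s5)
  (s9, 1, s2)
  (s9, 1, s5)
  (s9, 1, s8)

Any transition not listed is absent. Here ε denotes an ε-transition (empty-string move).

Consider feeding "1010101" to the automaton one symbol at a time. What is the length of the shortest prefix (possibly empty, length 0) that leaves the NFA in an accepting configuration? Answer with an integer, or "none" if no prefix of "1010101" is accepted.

none

Start in {s1}.
Read '1': s1→∅; now ∅.
The set is empty and remains empty for the remaining 6 symbols.
No reachable set along the way intersects F.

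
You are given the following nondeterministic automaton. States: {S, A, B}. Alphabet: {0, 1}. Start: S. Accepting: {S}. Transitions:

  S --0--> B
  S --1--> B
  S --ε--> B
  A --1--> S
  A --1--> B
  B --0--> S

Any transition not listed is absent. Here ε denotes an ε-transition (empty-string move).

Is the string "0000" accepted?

Yes

Start: ε-closure({S}) = {S, B}.
Read '0': S→{B}, B→{S}; now {S, B}.
Read '0': S→{B}, B→{S}; now {S, B}.
Read '0': S→{B}, B→{S}; now {S, B}.
Read '0': S→{B}, B→{S}; now {S, B}.
The final set {S, B} contains the accepting state S.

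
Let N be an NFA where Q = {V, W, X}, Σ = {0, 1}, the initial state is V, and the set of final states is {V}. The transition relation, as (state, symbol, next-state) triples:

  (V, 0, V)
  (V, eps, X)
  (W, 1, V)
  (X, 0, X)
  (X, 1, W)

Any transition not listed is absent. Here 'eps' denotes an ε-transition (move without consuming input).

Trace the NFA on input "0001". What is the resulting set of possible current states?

{W}

Start: ε-closure({V}) = {V, X}.
Read '0': V→{V}, X→{X}; now {V, X}.
Read '0': V→{V}, X→{X}; now {V, X}.
Read '0': V→{V}, X→{X}; now {V, X}.
Read '1': V→∅, X→{W}; now {W}.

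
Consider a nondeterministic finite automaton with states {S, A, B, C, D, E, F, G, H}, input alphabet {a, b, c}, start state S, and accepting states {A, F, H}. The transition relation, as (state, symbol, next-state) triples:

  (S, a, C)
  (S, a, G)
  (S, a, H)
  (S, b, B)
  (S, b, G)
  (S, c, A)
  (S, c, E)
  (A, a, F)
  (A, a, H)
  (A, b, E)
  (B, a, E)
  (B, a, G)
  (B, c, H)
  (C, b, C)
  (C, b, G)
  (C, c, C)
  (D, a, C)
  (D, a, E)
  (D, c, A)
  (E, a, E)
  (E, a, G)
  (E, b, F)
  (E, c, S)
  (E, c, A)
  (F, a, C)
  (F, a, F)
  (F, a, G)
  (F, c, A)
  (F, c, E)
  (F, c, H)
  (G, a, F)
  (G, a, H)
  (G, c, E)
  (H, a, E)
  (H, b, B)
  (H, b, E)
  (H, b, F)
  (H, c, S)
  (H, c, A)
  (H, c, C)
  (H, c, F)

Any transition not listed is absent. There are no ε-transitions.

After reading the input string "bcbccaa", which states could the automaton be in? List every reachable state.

{C, E, F, G, H}

Start in {S}.
Read 'b': {S} → {B, G}.
Read 'c': {B, G} → {E, H}.
Read 'b': {E, H} → {B, E, F}.
Read 'c': {B, E, F} → {S, A, E, H}.
Read 'c': {S, A, E, H} → {S, A, C, E, F}.
Read 'a': {S, A, C, E, F} → {C, E, F, G, H}.
Read 'a': {C, E, F, G, H} → {C, E, F, G, H}.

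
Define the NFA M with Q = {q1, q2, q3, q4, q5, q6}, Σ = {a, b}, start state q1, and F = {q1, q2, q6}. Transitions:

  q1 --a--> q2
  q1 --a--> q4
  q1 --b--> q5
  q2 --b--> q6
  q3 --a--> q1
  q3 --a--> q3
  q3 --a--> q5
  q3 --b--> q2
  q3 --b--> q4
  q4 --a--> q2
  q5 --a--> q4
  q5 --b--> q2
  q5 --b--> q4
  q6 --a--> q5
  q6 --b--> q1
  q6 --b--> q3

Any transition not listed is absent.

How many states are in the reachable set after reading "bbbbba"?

2

Start in {q1}.
Read 'b': q1→{q5}; now {q5}.
Read 'b': q5→{q2, q4}; now {q2, q4}.
Read 'b': q2→{q6}, q4→∅; now {q6}.
Read 'b': q6→{q1, q3}; now {q1, q3}.
Read 'b': q1→{q5}, q3→{q2, q4}; now {q2, q4, q5}.
Read 'a': q2→∅, q4→{q2}, q5→{q4}; now {q2, q4}.
That set has 2 states.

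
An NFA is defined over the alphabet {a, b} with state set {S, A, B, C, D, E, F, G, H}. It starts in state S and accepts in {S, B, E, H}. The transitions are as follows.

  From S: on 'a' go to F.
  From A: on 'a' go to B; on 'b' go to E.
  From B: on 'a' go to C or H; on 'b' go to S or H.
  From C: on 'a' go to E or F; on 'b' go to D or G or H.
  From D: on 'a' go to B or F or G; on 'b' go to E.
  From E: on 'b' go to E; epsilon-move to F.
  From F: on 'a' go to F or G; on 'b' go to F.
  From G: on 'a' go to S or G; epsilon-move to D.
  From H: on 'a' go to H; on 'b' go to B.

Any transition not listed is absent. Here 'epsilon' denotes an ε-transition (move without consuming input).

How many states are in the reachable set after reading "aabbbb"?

2

Start in {S}.
Read 'a': S→{F}; now {F}.
Read 'a': F→{F, G}; union {F, G}; ε-closure = {D, F, G}.
Read 'b': D→{E}, F→{F}, G→∅; now {E, F}.
Read 'b': E→{E}, F→{F}; now {E, F}.
Read 'b': E→{E}, F→{F}; now {E, F}.
Read 'b': E→{E}, F→{F}; now {E, F}.
That set has 2 states.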